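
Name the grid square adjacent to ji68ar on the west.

Longitude subsquare a = 0; −1 → -1, wraps to 23 = x, carry into square.
Longitude square 6; −1 → 5.
The latitude characters are unchanged.

JI58xr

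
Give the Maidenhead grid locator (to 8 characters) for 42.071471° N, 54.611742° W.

GN22qb67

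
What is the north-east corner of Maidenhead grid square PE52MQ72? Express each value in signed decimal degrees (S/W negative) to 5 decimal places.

-47.32083, 131.06667

Field P=15, E=4: +15·20° lon, +4·10° lat → SW at lon 120°, lat -50°.
Square 5, 2: +5·2° lon, +2·1° lat → SW at lon 130°, lat -48°.
Subsquare m=12, q=16: +12·0.0833333° lon, +16·0.0416667° lat → SW at lon 131°, lat -47.3333°.
Extended square 7, 2: +7·0.00833333° lon, +2·0.00416667° lat → SW at lon 131.058°, lat -47.325°.
Cell spans 0.00833333° lon × 0.00416667° lat. NE corner is SW corner plus one full cell.
latitude -47.32083, longitude 131.06667.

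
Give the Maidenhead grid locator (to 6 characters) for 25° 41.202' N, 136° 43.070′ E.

PL85iq

Offset from 180°W / 90°S: lon 316.7178°, lat 115.6867°.
Field: 316.7178/20 → 15 → P, 115.6867/10 → 11 → L; chars PL.
Square: 16.7178/2 → 8, 5.6867/1 → 5; chars 85.
Subsquare: 0.7178/0.0833333 → 8 → i, 0.6867/0.0416667 → 16 → q; chars iq.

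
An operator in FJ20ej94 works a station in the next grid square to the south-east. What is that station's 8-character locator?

Longitude extended square 9; +1 → 10, wraps to 0, carry into subsquare.
Longitude subsquare e = 4; +1 → 5 = f.
Latitude extended square 4; −1 → 3.

FJ20fj03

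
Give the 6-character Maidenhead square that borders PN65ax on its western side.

Longitude subsquare a = 0; −1 → -1, wraps to 23 = x, carry into square.
Longitude square 6; −1 → 5.
The latitude characters are unchanged.

PN55xx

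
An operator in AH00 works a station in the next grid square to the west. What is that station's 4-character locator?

Longitude square 0; −1 → -1, wraps to 9, carry into field.
Longitude field A = 0; −1 → -1, wraps to 17 = R, wrapping around the antimeridian.
The latitude characters are unchanged.

RH90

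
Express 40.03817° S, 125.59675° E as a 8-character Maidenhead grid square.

PE29tx10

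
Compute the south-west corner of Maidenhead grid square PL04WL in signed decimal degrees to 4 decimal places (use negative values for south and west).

24.4583, 121.8333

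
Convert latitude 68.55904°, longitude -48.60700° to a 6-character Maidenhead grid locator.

Add 180° to longitude and 90° to latitude: 131.3930, 158.5590.
Field: lon ⌊131.3930/20⌋ = 6 → G; lat ⌊158.5590/10⌋ = 15 → P.
Square: lon ⌊11.3930/2⌋ = 5; lat ⌊8.5590/1⌋ = 8.
Subsquare: lon ⌊1.3930/0.0833333⌋ = 16 → q; lat ⌊0.5590/0.0416667⌋ = 13 → n.

GP58qn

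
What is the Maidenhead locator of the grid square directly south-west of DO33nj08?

Longitude extended square 0; −1 → -1, wraps to 9, carry into subsquare.
Longitude subsquare n = 13; −1 → 12 = m.
Latitude extended square 8; −1 → 7.

DO33mj97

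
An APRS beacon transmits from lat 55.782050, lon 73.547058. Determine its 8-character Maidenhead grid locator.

MO65ss57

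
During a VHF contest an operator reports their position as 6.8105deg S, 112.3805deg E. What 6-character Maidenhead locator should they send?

OI63ee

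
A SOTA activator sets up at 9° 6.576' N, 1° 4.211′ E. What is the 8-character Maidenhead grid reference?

Add 180° to longitude and 90° to latitude: 181.07018, 99.10960.
Field (20°×10°, letters A–R): 181.07018/20 → 9 → J, 99.10960/10 → 9 → J; chars JJ.
Square (2°×1°, digits 0–9): 1.07018/2 → 0, 9.10960/1 → 9; chars 09.
Subsquare (5′×2.5′, letters a–x): 1.07018/0.0833333 → 12 → m, 0.10960/0.0416667 → 2 → c; chars mc.
Extended square (30″×15″, digits 0–9): 0.07018/0.00833333 → 8, 0.02627/0.00416667 → 6; chars 86.

JJ09mc86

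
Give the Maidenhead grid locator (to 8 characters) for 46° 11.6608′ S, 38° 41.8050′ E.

Offset from 180°W / 90°S: lon 218.69675°, lat 43.80565°.
Field: lon ⌊218.69675/20⌋ = 10 → K; lat ⌊43.80565/10⌋ = 4 → E.
Square: lon ⌊18.69675/2⌋ = 9; lat ⌊3.80565/1⌋ = 3.
Subsquare: lon ⌊0.69675/0.0833333⌋ = 8 → i; lat ⌊0.80565/0.0416667⌋ = 19 → t.
Extended square: lon ⌊0.03008/0.00833333⌋ = 3; lat ⌊0.01399/0.00416667⌋ = 3.

KE93it33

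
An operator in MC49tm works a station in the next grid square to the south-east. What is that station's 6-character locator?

MC49ul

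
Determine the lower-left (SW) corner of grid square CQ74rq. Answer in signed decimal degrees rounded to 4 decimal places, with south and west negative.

Field C=2, Q=16: +2·20° lon, +16·10° lat → SW at lon -140°, lat 70°.
Square 7, 4: +7·2° lon, +4·1° lat → SW at lon -126°, lat 74°.
Subsquare r=17, q=16: +17·0.0833333° lon, +16·0.0416667° lat → SW at lon -124.583°, lat 74.6667°.
latitude 74.6667, longitude -124.5833.

74.6667, -124.5833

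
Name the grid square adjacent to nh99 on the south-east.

Longitude square 9; +1 → 10, wraps to 0, carry into field.
Longitude field N = 13; +1 → 14 = O.
Latitude square 9; −1 → 8.

OH08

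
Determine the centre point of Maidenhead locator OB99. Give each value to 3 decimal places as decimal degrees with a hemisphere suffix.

70.500° S, 119.000° E

Field O=14, B=1: +14·20° lon, +1·10° lat → SW at lon 100°, lat -80°.
Square 9, 9: +9·2° lon, +9·1° lat → SW at lon 118°, lat -71°.
Cell spans 2° lon × 1° lat. Centre is SW corner plus half of each.
latitude 70.500° S, longitude 119.000° E.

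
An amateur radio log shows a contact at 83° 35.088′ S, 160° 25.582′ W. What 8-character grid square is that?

AA96sj89

Add 180° to longitude and 90° to latitude: 19.57363, 6.41520.
Field (20°×10°, letters A–R): 19.57363/20 → 0 → A, 6.41520/10 → 0 → A; chars AA.
Square (2°×1°, digits 0–9): 19.57363/2 → 9, 6.41520/1 → 6; chars 96.
Subsquare (5′×2.5′, letters a–x): 1.57363/0.0833333 → 18 → s, 0.41520/0.0416667 → 9 → j; chars sj.
Extended square (30″×15″, digits 0–9): 0.07363/0.00833333 → 8, 0.04020/0.00416667 → 9; chars 89.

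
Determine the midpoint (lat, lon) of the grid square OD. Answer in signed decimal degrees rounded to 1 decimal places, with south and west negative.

-55.0, 110.0

Field O=14, D=3: +14·20° lon, +3·10° lat → SW at lon 100°, lat -60°.
Cell spans 20° lon × 10° lat. Centre is SW corner plus half of each.
latitude -55.0, longitude 110.0.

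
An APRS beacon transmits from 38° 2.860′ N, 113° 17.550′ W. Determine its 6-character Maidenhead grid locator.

Offset from 180°W / 90°S: lon 66.7075°, lat 128.0477°.
Field: 66.7075/20 → 3 → D, 128.0477/10 → 12 → M; chars DM.
Square: 6.7075/2 → 3, 8.0477/1 → 8; chars 38.
Subsquare: 0.7075/0.0833333 → 8 → i, 0.0477/0.0416667 → 1 → b; chars ib.

DM38ib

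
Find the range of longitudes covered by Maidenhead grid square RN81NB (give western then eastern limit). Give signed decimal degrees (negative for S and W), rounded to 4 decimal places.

Field R=17, N=13: +17·20° lon, +13·10° lat → SW at lon 160°, lat 40°.
Square 8, 1: +8·2° lon, +1·1° lat → SW at lon 176°, lat 41°.
Subsquare n=13, b=1: +13·0.0833333° lon, +1·0.0416667° lat → SW at lon 177.083°, lat 41.0417°.
Cell spans 0.0833333° lon × 0.0416667° lat.
west 177.0833, east 177.1667.

177.0833, 177.1667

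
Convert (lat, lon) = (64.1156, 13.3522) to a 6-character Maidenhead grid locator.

Offset from 180°W / 90°S: lon 193.3522°, lat 154.1156°.
Field (20°×10°, letters A–R): 193.3522/20 → 9 → J, 154.1156/10 → 15 → P; chars JP.
Square (2°×1°, digits 0–9): 13.3522/2 → 6, 4.1156/1 → 4; chars 64.
Subsquare (5′×2.5′, letters a–x): 1.3522/0.0833333 → 16 → q, 0.1156/0.0416667 → 2 → c; chars qc.

JP64qc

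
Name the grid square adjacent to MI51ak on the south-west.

Longitude subsquare a = 0; −1 → -1, wraps to 23 = x, carry into square.
Longitude square 5; −1 → 4.
Latitude subsquare k = 10; −1 → 9 = j.

MI41xj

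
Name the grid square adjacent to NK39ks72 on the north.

Latitude extended square 2; +1 → 3.
The longitude characters are unchanged.

NK39ks73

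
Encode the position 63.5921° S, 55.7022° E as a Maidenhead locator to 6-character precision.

Shift to the Maidenhead origin (180°W, 90°S): lon 235.7022, lat 26.4079.
Field (20°×10°, letters A–R): 235.7022/20 → 11 → L, 26.4079/10 → 2 → C; chars LC.
Square (2°×1°, digits 0–9): 15.7022/2 → 7, 6.4079/1 → 6; chars 76.
Subsquare (5′×2.5′, letters a–x): 1.7022/0.0833333 → 20 → u, 0.4079/0.0416667 → 9 → j; chars uj.

LC76uj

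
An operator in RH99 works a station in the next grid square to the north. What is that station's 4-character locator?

RI90

Latitude square 9; +1 → 10, wraps to 0, carry into field.
Latitude field H = 7; +1 → 8 = I.
The longitude characters are unchanged.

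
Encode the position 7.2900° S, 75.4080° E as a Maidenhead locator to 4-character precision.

Shift to the Maidenhead origin (180°W, 90°S): lon 255.41, lat 82.71.
Field (20°×10°, letters A–R): lon ⌊255.41/20⌋ = 12 → M; lat ⌊82.71/10⌋ = 8 → I.
Square (2°×1°, digits 0–9): lon ⌊15.41/2⌋ = 7; lat ⌊2.71/1⌋ = 2.

MI72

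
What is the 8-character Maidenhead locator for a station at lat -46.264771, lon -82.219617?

EE83vr36

Add 180° to longitude and 90° to latitude: 97.78038, 43.73523.
Field: 97.78038/20 → 4 → E, 43.73523/10 → 4 → E; chars EE.
Square: 17.78038/2 → 8, 3.73523/1 → 3; chars 83.
Subsquare: 1.78038/0.0833333 → 21 → v, 0.73523/0.0416667 → 17 → r; chars vr.
Extended square: 0.03038/0.00833333 → 3, 0.02690/0.00416667 → 6; chars 36.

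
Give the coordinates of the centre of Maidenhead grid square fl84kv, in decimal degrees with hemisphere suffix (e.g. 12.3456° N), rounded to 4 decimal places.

24.8958° N, 63.1250° W

Field F=5, L=11: +5·20° lon, +11·10° lat → SW at lon -80°, lat 20°.
Square 8, 4: +8·2° lon, +4·1° lat → SW at lon -64°, lat 24°.
Subsquare k=10, v=21: +10·0.0833333° lon, +21·0.0416667° lat → SW at lon -63.1667°, lat 24.875°.
Cell spans 0.0833333° lon × 0.0416667° lat. Centre is SW corner plus half of each.
latitude 24.8958° N, longitude 63.1250° W.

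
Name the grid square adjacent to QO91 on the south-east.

Longitude square 9; +1 → 10, wraps to 0, carry into field.
Longitude field Q = 16; +1 → 17 = R.
Latitude square 1; −1 → 0.

RO00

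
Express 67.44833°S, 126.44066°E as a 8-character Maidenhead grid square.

Add 180° to longitude and 90° to latitude: 306.44066, 22.55167.
Field (20°×10°, letters A–R): lon ⌊306.44066/20⌋ = 15 → P; lat ⌊22.55167/10⌋ = 2 → C.
Square (2°×1°, digits 0–9): lon ⌊6.44066/2⌋ = 3; lat ⌊2.55167/1⌋ = 2.
Subsquare (5′×2.5′, letters a–x): lon ⌊0.44066/0.0833333⌋ = 5 → f; lat ⌊0.55167/0.0416667⌋ = 13 → n.
Extended square (30″×15″, digits 0–9): lon ⌊0.02399/0.00833333⌋ = 2; lat ⌊0.01000/0.00416667⌋ = 2.

PC32fn22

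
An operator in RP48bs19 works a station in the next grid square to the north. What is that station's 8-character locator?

Latitude extended square 9; +1 → 10, wraps to 0, carry into subsquare.
Latitude subsquare s = 18; +1 → 19 = t.
The longitude characters are unchanged.

RP48bt10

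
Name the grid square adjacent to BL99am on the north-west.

Longitude subsquare a = 0; −1 → -1, wraps to 23 = x, carry into square.
Longitude square 9; −1 → 8.
Latitude subsquare m = 12; +1 → 13 = n.

BL89xn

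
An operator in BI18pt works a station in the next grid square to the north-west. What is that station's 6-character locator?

BI18ou

Longitude subsquare p = 15; −1 → 14 = o.
Latitude subsquare t = 19; +1 → 20 = u.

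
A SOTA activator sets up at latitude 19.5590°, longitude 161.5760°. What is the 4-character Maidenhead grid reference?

RK09

Shift to the Maidenhead origin (180°W, 90°S): lon 341.58, lat 109.56.
Field (20°×10°, letters A–R): 341.58/20 → 17 → R, 109.56/10 → 10 → K; chars RK.
Square (2°×1°, digits 0–9): 1.58/2 → 0, 9.56/1 → 9; chars 09.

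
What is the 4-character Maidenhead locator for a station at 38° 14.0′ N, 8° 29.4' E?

JM48

Shift to the Maidenhead origin (180°W, 90°S): lon 188.49, lat 128.23.
Field (20°×10°, letters A–R): lon ⌊188.49/20⌋ = 9 → J; lat ⌊128.23/10⌋ = 12 → M.
Square (2°×1°, digits 0–9): lon ⌊8.49/2⌋ = 4; lat ⌊8.23/1⌋ = 8.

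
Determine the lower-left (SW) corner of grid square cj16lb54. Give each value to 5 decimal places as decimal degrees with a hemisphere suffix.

6.05833° N, 137.04167° W

Field C=2, J=9: +2·20° lon, +9·10° lat → SW at lon -140°, lat 0°.
Square 1, 6: +1·2° lon, +6·1° lat → SW at lon -138°, lat 6°.
Subsquare l=11, b=1: +11·0.0833333° lon, +1·0.0416667° lat → SW at lon -137.083°, lat 6.04167°.
Extended square 5, 4: +5·0.00833333° lon, +4·0.00416667° lat → SW at lon -137.042°, lat 6.05833°.
latitude 6.05833° N, longitude 137.04167° W.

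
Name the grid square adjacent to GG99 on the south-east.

Longitude square 9; +1 → 10, wraps to 0, carry into field.
Longitude field G = 6; +1 → 7 = H.
Latitude square 9; −1 → 8.

HG08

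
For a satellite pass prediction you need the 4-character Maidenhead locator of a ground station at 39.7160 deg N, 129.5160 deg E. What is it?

PM49

Offset from 180°W / 90°S: lon 309.52°, lat 129.72°.
Field (20°×10°, letters A–R): 309.52/20 → 15 → P, 129.72/10 → 12 → M; chars PM.
Square (2°×1°, digits 0–9): 9.52/2 → 4, 9.72/1 → 9; chars 49.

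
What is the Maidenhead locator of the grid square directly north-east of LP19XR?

LP29as

Longitude subsquare x = 23; +1 → 24, wraps to 0 = a, carry into square.
Longitude square 1; +1 → 2.
Latitude subsquare r = 17; +1 → 18 = s.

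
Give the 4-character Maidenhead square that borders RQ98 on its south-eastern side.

AQ07

Longitude square 9; +1 → 10, wraps to 0, carry into field.
Longitude field R = 17; +1 → 18, wraps to 0 = A, wrapping around the antimeridian.
Latitude square 8; −1 → 7.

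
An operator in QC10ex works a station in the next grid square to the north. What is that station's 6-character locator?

Latitude subsquare x = 23; +1 → 24, wraps to 0 = a, carry into square.
Latitude square 0; +1 → 1.
The longitude characters are unchanged.

QC11ea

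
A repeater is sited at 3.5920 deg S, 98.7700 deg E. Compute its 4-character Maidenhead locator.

NI96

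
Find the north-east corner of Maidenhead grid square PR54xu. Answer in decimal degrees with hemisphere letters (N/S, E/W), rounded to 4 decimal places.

84.8750° N, 132.0000° E

Field P=15, R=17: +15·20° lon, +17·10° lat → SW at lon 120°, lat 80°.
Square 5, 4: +5·2° lon, +4·1° lat → SW at lon 130°, lat 84°.
Subsquare x=23, u=20: +23·0.0833333° lon, +20·0.0416667° lat → SW at lon 131.917°, lat 84.8333°.
Cell spans 0.0833333° lon × 0.0416667° lat. NE corner is SW corner plus one full cell.
latitude 84.8750° N, longitude 132.0000° E.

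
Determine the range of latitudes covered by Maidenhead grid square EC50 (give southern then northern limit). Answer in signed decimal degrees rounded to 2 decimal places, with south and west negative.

Field E=4, C=2: +4·20° lon, +2·10° lat → SW at lon -100°, lat -70°.
Square 5, 0: +5·2° lon, +0·1° lat → SW at lon -90°, lat -70°.
Cell spans 2° lon × 1° lat.
south -70.00, north -69.00.

-70.00, -69.00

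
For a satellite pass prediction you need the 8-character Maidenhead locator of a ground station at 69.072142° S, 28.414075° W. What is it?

HC50tw02

Add 180° to longitude and 90° to latitude: 151.58593, 20.92786.
Field (20°×10°, letters A–R): lon ⌊151.58593/20⌋ = 7 → H; lat ⌊20.92786/10⌋ = 2 → C.
Square (2°×1°, digits 0–9): lon ⌊11.58593/2⌋ = 5; lat ⌊0.92786/1⌋ = 0.
Subsquare (5′×2.5′, letters a–x): lon ⌊1.58593/0.0833333⌋ = 19 → t; lat ⌊0.92786/0.0416667⌋ = 22 → w.
Extended square (30″×15″, digits 0–9): lon ⌊0.00259/0.00833333⌋ = 0; lat ⌊0.01119/0.00416667⌋ = 2.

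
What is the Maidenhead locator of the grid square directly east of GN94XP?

HN04ap

Longitude subsquare x = 23; +1 → 24, wraps to 0 = a, carry into square.
Longitude square 9; +1 → 10, wraps to 0, carry into field.
Longitude field G = 6; +1 → 7 = H.
The latitude characters are unchanged.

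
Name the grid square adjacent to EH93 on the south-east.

Longitude square 9; +1 → 10, wraps to 0, carry into field.
Longitude field E = 4; +1 → 5 = F.
Latitude square 3; −1 → 2.

FH02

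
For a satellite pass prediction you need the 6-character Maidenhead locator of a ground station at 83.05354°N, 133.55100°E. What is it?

Offset from 180°W / 90°S: lon 313.5510°, lat 173.0535°.
Field: lon ⌊313.5510/20⌋ = 15 → P; lat ⌊173.0535/10⌋ = 17 → R.
Square: lon ⌊13.5510/2⌋ = 6; lat ⌊3.0535/1⌋ = 3.
Subsquare: lon ⌊1.5510/0.0833333⌋ = 18 → s; lat ⌊0.0535/0.0416667⌋ = 1 → b.

PR63sb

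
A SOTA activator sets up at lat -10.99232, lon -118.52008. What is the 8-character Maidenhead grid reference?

DH09ra71

Offset from 180°W / 90°S: lon 61.47992°, lat 79.00768°.
Field: lon ⌊61.47992/20⌋ = 3 → D; lat ⌊79.00768/10⌋ = 7 → H.
Square: lon ⌊1.47992/2⌋ = 0; lat ⌊9.00768/1⌋ = 9.
Subsquare: lon ⌊1.47992/0.0833333⌋ = 17 → r; lat ⌊0.00768/0.0416667⌋ = 0 → a.
Extended square: lon ⌊0.06325/0.00833333⌋ = 7; lat ⌊0.00768/0.00416667⌋ = 1.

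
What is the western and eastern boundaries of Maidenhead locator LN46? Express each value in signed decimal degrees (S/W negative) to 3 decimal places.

Field L=11, N=13: +11·20° lon, +13·10° lat → SW at lon 40°, lat 40°.
Square 4, 6: +4·2° lon, +6·1° lat → SW at lon 48°, lat 46°.
Cell spans 2° lon × 1° lat.
west 48.000, east 50.000.

48.000, 50.000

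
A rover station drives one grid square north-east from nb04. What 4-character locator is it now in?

NB15

Longitude square 0; +1 → 1.
Latitude square 4; +1 → 5.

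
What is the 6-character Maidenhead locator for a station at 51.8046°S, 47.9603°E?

LD38xe

Shift to the Maidenhead origin (180°W, 90°S): lon 227.9603, lat 38.1954.
Field (20°×10°, letters A–R): lon ⌊227.9603/20⌋ = 11 → L; lat ⌊38.1954/10⌋ = 3 → D.
Square (2°×1°, digits 0–9): lon ⌊7.9603/2⌋ = 3; lat ⌊8.1954/1⌋ = 8.
Subsquare (5′×2.5′, letters a–x): lon ⌊1.9603/0.0833333⌋ = 23 → x; lat ⌊0.1954/0.0416667⌋ = 4 → e.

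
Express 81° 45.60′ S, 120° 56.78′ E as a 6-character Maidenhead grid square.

Add 180° to longitude and 90° to latitude: 300.9463, 8.2400.
Field: 300.9463/20 → 15 → P, 8.2400/10 → 0 → A; chars PA.
Square: 0.9463/2 → 0, 8.2400/1 → 8; chars 08.
Subsquare: 0.9463/0.0833333 → 11 → l, 0.2400/0.0416667 → 5 → f; chars lf.

PA08lf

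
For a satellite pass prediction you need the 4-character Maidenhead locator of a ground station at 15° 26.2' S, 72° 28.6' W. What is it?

FH34

Add 180° to longitude and 90° to latitude: 107.52, 74.56.
Field: 107.52/20 → 5 → F, 74.56/10 → 7 → H; chars FH.
Square: 7.52/2 → 3, 4.56/1 → 4; chars 34.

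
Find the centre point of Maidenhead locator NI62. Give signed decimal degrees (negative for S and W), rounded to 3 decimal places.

Field N=13, I=8: +13·20° lon, +8·10° lat → SW at lon 80°, lat -10°.
Square 6, 2: +6·2° lon, +2·1° lat → SW at lon 92°, lat -8°.
Cell spans 2° lon × 1° lat. Centre is SW corner plus half of each.
latitude -7.500, longitude 93.000.

-7.500, 93.000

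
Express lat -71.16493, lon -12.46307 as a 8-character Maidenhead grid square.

Shift to the Maidenhead origin (180°W, 90°S): lon 167.53693, lat 18.83507.
Field: lon ⌊167.53693/20⌋ = 8 → I; lat ⌊18.83507/10⌋ = 1 → B.
Square: lon ⌊7.53693/2⌋ = 3; lat ⌊8.83507/1⌋ = 8.
Subsquare: lon ⌊1.53693/0.0833333⌋ = 18 → s; lat ⌊0.83507/0.0416667⌋ = 20 → u.
Extended square: lon ⌊0.03693/0.00833333⌋ = 4; lat ⌊0.00174/0.00416667⌋ = 0.

IB38su40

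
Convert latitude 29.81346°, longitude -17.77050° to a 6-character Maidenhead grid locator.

Offset from 180°W / 90°S: lon 162.2295°, lat 119.8135°.
Field: lon ⌊162.2295/20⌋ = 8 → I; lat ⌊119.8135/10⌋ = 11 → L.
Square: lon ⌊2.2295/2⌋ = 1; lat ⌊9.8135/1⌋ = 9.
Subsquare: lon ⌊0.2295/0.0833333⌋ = 2 → c; lat ⌊0.8135/0.0416667⌋ = 19 → t.

IL19ct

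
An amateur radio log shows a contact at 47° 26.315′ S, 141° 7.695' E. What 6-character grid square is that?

Add 180° to longitude and 90° to latitude: 321.1282, 42.5614.
Field: lon ⌊321.1282/20⌋ = 16 → Q; lat ⌊42.5614/10⌋ = 4 → E.
Square: lon ⌊1.1282/2⌋ = 0; lat ⌊2.5614/1⌋ = 2.
Subsquare: lon ⌊1.1282/0.0833333⌋ = 13 → n; lat ⌊0.5614/0.0416667⌋ = 13 → n.

QE02nn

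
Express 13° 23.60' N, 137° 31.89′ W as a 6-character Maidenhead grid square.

CK13fj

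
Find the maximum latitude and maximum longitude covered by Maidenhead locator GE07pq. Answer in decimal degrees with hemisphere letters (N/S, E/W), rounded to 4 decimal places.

Field G=6, E=4: +6·20° lon, +4·10° lat → SW at lon -60°, lat -50°.
Square 0, 7: +0·2° lon, +7·1° lat → SW at lon -60°, lat -43°.
Subsquare p=15, q=16: +15·0.0833333° lon, +16·0.0416667° lat → SW at lon -58.75°, lat -42.3333°.
Cell spans 0.0833333° lon × 0.0416667° lat. NE corner is SW corner plus one full cell.
latitude 42.2917° S, longitude 58.6667° W.

42.2917° S, 58.6667° W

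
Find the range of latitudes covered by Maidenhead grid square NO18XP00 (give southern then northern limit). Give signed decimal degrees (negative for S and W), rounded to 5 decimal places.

58.62500, 58.62917

Field N=13, O=14: +13·20° lon, +14·10° lat → SW at lon 80°, lat 50°.
Square 1, 8: +1·2° lon, +8·1° lat → SW at lon 82°, lat 58°.
Subsquare x=23, p=15: +23·0.0833333° lon, +15·0.0416667° lat → SW at lon 83.9167°, lat 58.625°.
Extended square 0, 0: +0·0.00833333° lon, +0·0.00416667° lat → SW at lon 83.9167°, lat 58.625°.
Cell spans 0.00833333° lon × 0.00416667° lat.
south 58.62500, north 58.62917.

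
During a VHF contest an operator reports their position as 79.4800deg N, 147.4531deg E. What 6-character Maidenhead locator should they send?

QQ39rl

Add 180° to longitude and 90° to latitude: 327.4531, 169.4800.
Field: lon ⌊327.4531/20⌋ = 16 → Q; lat ⌊169.4800/10⌋ = 16 → Q.
Square: lon ⌊7.4531/2⌋ = 3; lat ⌊9.4800/1⌋ = 9.
Subsquare: lon ⌊1.4531/0.0833333⌋ = 17 → r; lat ⌊0.4800/0.0416667⌋ = 11 → l.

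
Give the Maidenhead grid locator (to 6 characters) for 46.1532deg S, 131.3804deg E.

PE53qu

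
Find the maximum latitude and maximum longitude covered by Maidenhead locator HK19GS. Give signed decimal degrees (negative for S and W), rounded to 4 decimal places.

19.7917, -37.4167

Field H=7, K=10: +7·20° lon, +10·10° lat → SW at lon -40°, lat 10°.
Square 1, 9: +1·2° lon, +9·1° lat → SW at lon -38°, lat 19°.
Subsquare g=6, s=18: +6·0.0833333° lon, +18·0.0416667° lat → SW at lon -37.5°, lat 19.75°.
Cell spans 0.0833333° lon × 0.0416667° lat. NE corner is SW corner plus one full cell.
latitude 19.7917, longitude -37.4167.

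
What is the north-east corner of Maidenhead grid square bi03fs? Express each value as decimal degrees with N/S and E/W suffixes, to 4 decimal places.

Field B=1, I=8: +1·20° lon, +8·10° lat → SW at lon -160°, lat -10°.
Square 0, 3: +0·2° lon, +3·1° lat → SW at lon -160°, lat -7°.
Subsquare f=5, s=18: +5·0.0833333° lon, +18·0.0416667° lat → SW at lon -159.583°, lat -6.25°.
Cell spans 0.0833333° lon × 0.0416667° lat. NE corner is SW corner plus one full cell.
latitude 6.2083° S, longitude 159.5000° W.

6.2083° S, 159.5000° W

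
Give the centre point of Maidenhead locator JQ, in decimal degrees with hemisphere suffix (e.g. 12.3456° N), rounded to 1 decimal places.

75.0° N, 10.0° E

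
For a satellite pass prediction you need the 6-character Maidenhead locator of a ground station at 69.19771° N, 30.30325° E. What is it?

Offset from 180°W / 90°S: lon 210.3032°, lat 159.1977°.
Field: lon ⌊210.3032/20⌋ = 10 → K; lat ⌊159.1977/10⌋ = 15 → P.
Square: lon ⌊10.3032/2⌋ = 5; lat ⌊9.1977/1⌋ = 9.
Subsquare: lon ⌊0.3032/0.0833333⌋ = 3 → d; lat ⌊0.1977/0.0416667⌋ = 4 → e.

KP59de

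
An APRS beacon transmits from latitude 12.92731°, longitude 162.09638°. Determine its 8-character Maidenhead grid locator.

Shift to the Maidenhead origin (180°W, 90°S): lon 342.09638, lat 102.92731.
Field: 342.09638/20 → 17 → R, 102.92731/10 → 10 → K; chars RK.
Square: 2.09638/2 → 1, 2.92731/1 → 2; chars 12.
Subsquare: 0.09638/0.0833333 → 1 → b, 0.92731/0.0416667 → 22 → w; chars bw.
Extended square: 0.01305/0.00833333 → 1, 0.01064/0.00416667 → 2; chars 12.

RK12bw12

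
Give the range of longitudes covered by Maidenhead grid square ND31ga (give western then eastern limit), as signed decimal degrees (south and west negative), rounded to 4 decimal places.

86.5000, 86.5833

Field N=13, D=3: +13·20° lon, +3·10° lat → SW at lon 80°, lat -60°.
Square 3, 1: +3·2° lon, +1·1° lat → SW at lon 86°, lat -59°.
Subsquare g=6, a=0: +6·0.0833333° lon, +0·0.0416667° lat → SW at lon 86.5°, lat -59°.
Cell spans 0.0833333° lon × 0.0416667° lat.
west 86.5000, east 86.5833.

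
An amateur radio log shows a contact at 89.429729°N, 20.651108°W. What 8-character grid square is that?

HR99qk13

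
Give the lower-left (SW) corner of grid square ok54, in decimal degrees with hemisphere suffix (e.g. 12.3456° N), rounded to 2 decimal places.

Field O=14, K=10: +14·20° lon, +10·10° lat → SW at lon 100°, lat 10°.
Square 5, 4: +5·2° lon, +4·1° lat → SW at lon 110°, lat 14°.
latitude 14.00° N, longitude 110.00° E.

14.00° N, 110.00° E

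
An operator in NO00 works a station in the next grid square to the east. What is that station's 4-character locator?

NO10

Longitude square 0; +1 → 1.
The latitude characters are unchanged.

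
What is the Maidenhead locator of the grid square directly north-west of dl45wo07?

Longitude extended square 0; −1 → -1, wraps to 9, carry into subsquare.
Longitude subsquare w = 22; −1 → 21 = v.
Latitude extended square 7; +1 → 8.

DL45vo98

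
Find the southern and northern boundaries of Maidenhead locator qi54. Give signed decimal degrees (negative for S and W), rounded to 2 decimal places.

Field Q=16, I=8: +16·20° lon, +8·10° lat → SW at lon 140°, lat -10°.
Square 5, 4: +5·2° lon, +4·1° lat → SW at lon 150°, lat -6°.
Cell spans 2° lon × 1° lat.
south -6.00, north -5.00.

-6.00, -5.00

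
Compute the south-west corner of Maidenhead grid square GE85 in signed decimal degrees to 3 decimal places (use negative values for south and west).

-45.000, -44.000

Field G=6, E=4: +6·20° lon, +4·10° lat → SW at lon -60°, lat -50°.
Square 8, 5: +8·2° lon, +5·1° lat → SW at lon -44°, lat -45°.
latitude -45.000, longitude -44.000.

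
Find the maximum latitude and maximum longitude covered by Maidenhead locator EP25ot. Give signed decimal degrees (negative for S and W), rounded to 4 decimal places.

Field E=4, P=15: +4·20° lon, +15·10° lat → SW at lon -100°, lat 60°.
Square 2, 5: +2·2° lon, +5·1° lat → SW at lon -96°, lat 65°.
Subsquare o=14, t=19: +14·0.0833333° lon, +19·0.0416667° lat → SW at lon -94.8333°, lat 65.7917°.
Cell spans 0.0833333° lon × 0.0416667° lat. NE corner is SW corner plus one full cell.
latitude 65.8333, longitude -94.7500.

65.8333, -94.7500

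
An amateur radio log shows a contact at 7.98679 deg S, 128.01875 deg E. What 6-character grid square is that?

Shift to the Maidenhead origin (180°W, 90°S): lon 308.0188, lat 82.0132.
Field (20°×10°, letters A–R): lon ⌊308.0188/20⌋ = 15 → P; lat ⌊82.0132/10⌋ = 8 → I.
Square (2°×1°, digits 0–9): lon ⌊8.0188/2⌋ = 4; lat ⌊2.0132/1⌋ = 2.
Subsquare (5′×2.5′, letters a–x): lon ⌊0.0188/0.0833333⌋ = 0 → a; lat ⌊0.0132/0.0416667⌋ = 0 → a.

PI42aa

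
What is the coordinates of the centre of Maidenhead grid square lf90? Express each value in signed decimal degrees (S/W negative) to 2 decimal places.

Field L=11, F=5: +11·20° lon, +5·10° lat → SW at lon 40°, lat -40°.
Square 9, 0: +9·2° lon, +0·1° lat → SW at lon 58°, lat -40°.
Cell spans 2° lon × 1° lat. Centre is SW corner plus half of each.
latitude -39.50, longitude 59.00.

-39.50, 59.00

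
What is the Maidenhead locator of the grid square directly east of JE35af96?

Longitude extended square 9; +1 → 10, wraps to 0, carry into subsquare.
Longitude subsquare a = 0; +1 → 1 = b.
The latitude characters are unchanged.

JE35bf06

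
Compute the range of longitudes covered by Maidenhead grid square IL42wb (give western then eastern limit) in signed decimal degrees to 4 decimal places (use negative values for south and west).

-10.1667, -10.0833

Field I=8, L=11: +8·20° lon, +11·10° lat → SW at lon -20°, lat 20°.
Square 4, 2: +4·2° lon, +2·1° lat → SW at lon -12°, lat 22°.
Subsquare w=22, b=1: +22·0.0833333° lon, +1·0.0416667° lat → SW at lon -10.1667°, lat 22.0417°.
Cell spans 0.0833333° lon × 0.0416667° lat.
west -10.1667, east -10.0833.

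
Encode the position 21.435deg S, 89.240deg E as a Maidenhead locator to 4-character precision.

NG48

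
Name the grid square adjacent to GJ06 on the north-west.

Longitude square 0; −1 → -1, wraps to 9, carry into field.
Longitude field G = 6; −1 → 5 = F.
Latitude square 6; +1 → 7.

FJ97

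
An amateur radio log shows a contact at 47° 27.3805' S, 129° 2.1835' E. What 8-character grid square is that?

PE42mn40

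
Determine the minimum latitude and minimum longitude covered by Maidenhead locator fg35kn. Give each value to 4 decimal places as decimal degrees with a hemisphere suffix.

Field F=5, G=6: +5·20° lon, +6·10° lat → SW at lon -80°, lat -30°.
Square 3, 5: +3·2° lon, +5·1° lat → SW at lon -74°, lat -25°.
Subsquare k=10, n=13: +10·0.0833333° lon, +13·0.0416667° lat → SW at lon -73.1667°, lat -24.4583°.
latitude 24.4583° S, longitude 73.1667° W.

24.4583° S, 73.1667° W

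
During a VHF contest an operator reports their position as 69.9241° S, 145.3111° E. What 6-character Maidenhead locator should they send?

QC20pb

Shift to the Maidenhead origin (180°W, 90°S): lon 325.3111, lat 20.0759.
Field (20°×10°, letters A–R): lon ⌊325.3111/20⌋ = 16 → Q; lat ⌊20.0759/10⌋ = 2 → C.
Square (2°×1°, digits 0–9): lon ⌊5.3111/2⌋ = 2; lat ⌊0.0759/1⌋ = 0.
Subsquare (5′×2.5′, letters a–x): lon ⌊1.3111/0.0833333⌋ = 15 → p; lat ⌊0.0759/0.0416667⌋ = 1 → b.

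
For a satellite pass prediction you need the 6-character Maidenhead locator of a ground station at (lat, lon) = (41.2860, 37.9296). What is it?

KN81xg

Add 180° to longitude and 90° to latitude: 217.9296, 131.2860.
Field (20°×10°, letters A–R): lon ⌊217.9296/20⌋ = 10 → K; lat ⌊131.2860/10⌋ = 13 → N.
Square (2°×1°, digits 0–9): lon ⌊17.9296/2⌋ = 8; lat ⌊1.2860/1⌋ = 1.
Subsquare (5′×2.5′, letters a–x): lon ⌊1.9296/0.0833333⌋ = 23 → x; lat ⌊0.2860/0.0416667⌋ = 6 → g.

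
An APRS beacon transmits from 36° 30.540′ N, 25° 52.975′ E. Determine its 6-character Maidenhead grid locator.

Shift to the Maidenhead origin (180°W, 90°S): lon 205.8829, lat 126.5090.
Field: 205.8829/20 → 10 → K, 126.5090/10 → 12 → M; chars KM.
Square: 5.8829/2 → 2, 6.5090/1 → 6; chars 26.
Subsquare: 1.8829/0.0833333 → 22 → w, 0.5090/0.0416667 → 12 → m; chars wm.

KM26wm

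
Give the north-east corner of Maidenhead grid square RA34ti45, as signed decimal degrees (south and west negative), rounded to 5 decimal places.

-85.64167, 167.62500

Field R=17, A=0: +17·20° lon, +0·10° lat → SW at lon 160°, lat -90°.
Square 3, 4: +3·2° lon, +4·1° lat → SW at lon 166°, lat -86°.
Subsquare t=19, i=8: +19·0.0833333° lon, +8·0.0416667° lat → SW at lon 167.583°, lat -85.6667°.
Extended square 4, 5: +4·0.00833333° lon, +5·0.00416667° lat → SW at lon 167.617°, lat -85.6458°.
Cell spans 0.00833333° lon × 0.00416667° lat. NE corner is SW corner plus one full cell.
latitude -85.64167, longitude 167.62500.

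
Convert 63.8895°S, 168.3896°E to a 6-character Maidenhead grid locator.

RC46ec

Offset from 180°W / 90°S: lon 348.3896°, lat 26.1105°.
Field: 348.3896/20 → 17 → R, 26.1105/10 → 2 → C; chars RC.
Square: 8.3896/2 → 4, 6.1105/1 → 6; chars 46.
Subsquare: 0.3896/0.0833333 → 4 → e, 0.1105/0.0416667 → 2 → c; chars ec.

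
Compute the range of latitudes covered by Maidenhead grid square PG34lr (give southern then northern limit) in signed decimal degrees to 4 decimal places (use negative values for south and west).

-25.2917, -25.2500

Field P=15, G=6: +15·20° lon, +6·10° lat → SW at lon 120°, lat -30°.
Square 3, 4: +3·2° lon, +4·1° lat → SW at lon 126°, lat -26°.
Subsquare l=11, r=17: +11·0.0833333° lon, +17·0.0416667° lat → SW at lon 126.917°, lat -25.2917°.
Cell spans 0.0833333° lon × 0.0416667° lat.
south -25.2917, north -25.2500.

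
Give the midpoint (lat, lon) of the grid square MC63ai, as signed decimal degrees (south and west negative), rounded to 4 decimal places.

Field M=12, C=2: +12·20° lon, +2·10° lat → SW at lon 60°, lat -70°.
Square 6, 3: +6·2° lon, +3·1° lat → SW at lon 72°, lat -67°.
Subsquare a=0, i=8: +0·0.0833333° lon, +8·0.0416667° lat → SW at lon 72°, lat -66.6667°.
Cell spans 0.0833333° lon × 0.0416667° lat. Centre is SW corner plus half of each.
latitude -66.6458, longitude 72.0417.

-66.6458, 72.0417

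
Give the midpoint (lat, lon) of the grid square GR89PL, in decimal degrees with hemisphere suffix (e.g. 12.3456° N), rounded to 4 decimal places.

Field G=6, R=17: +6·20° lon, +17·10° lat → SW at lon -60°, lat 80°.
Square 8, 9: +8·2° lon, +9·1° lat → SW at lon -44°, lat 89°.
Subsquare p=15, l=11: +15·0.0833333° lon, +11·0.0416667° lat → SW at lon -42.75°, lat 89.4583°.
Cell spans 0.0833333° lon × 0.0416667° lat. Centre is SW corner plus half of each.
latitude 89.4792° N, longitude 42.7083° W.

89.4792° N, 42.7083° W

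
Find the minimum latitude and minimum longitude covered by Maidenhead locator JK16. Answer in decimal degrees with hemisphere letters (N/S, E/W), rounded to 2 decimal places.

16.00° N, 2.00° E

Field J=9, K=10: +9·20° lon, +10·10° lat → SW at lon 0°, lat 10°.
Square 1, 6: +1·2° lon, +6·1° lat → SW at lon 2°, lat 16°.
latitude 16.00° N, longitude 2.00° E.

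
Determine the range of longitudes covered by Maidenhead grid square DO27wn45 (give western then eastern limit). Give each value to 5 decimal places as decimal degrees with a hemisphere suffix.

Field D=3, O=14: +3·20° lon, +14·10° lat → SW at lon -120°, lat 50°.
Square 2, 7: +2·2° lon, +7·1° lat → SW at lon -116°, lat 57°.
Subsquare w=22, n=13: +22·0.0833333° lon, +13·0.0416667° lat → SW at lon -114.167°, lat 57.5417°.
Extended square 4, 5: +4·0.00833333° lon, +5·0.00416667° lat → SW at lon -114.133°, lat 57.5625°.
Cell spans 0.00833333° lon × 0.00416667° lat.
west 114.13333° W, east 114.12500° W.

114.13333° W, 114.12500° W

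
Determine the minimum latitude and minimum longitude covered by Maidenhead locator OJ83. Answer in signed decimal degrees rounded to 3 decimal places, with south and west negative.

Field O=14, J=9: +14·20° lon, +9·10° lat → SW at lon 100°, lat 0°.
Square 8, 3: +8·2° lon, +3·1° lat → SW at lon 116°, lat 3°.
latitude 3.000, longitude 116.000.

3.000, 116.000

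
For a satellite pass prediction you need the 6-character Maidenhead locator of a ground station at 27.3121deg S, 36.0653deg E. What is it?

KG82aq

Offset from 180°W / 90°S: lon 216.0653°, lat 62.6879°.
Field: 216.0653/20 → 10 → K, 62.6879/10 → 6 → G; chars KG.
Square: 16.0653/2 → 8, 2.6879/1 → 2; chars 82.
Subsquare: 0.0653/0.0833333 → 0 → a, 0.6879/0.0416667 → 16 → q; chars aq.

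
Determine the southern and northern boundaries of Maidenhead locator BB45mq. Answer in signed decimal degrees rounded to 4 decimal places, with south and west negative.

-74.3333, -74.2917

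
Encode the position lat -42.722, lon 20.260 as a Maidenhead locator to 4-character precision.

Shift to the Maidenhead origin (180°W, 90°S): lon 200.26, lat 47.28.
Field (20°×10°, letters A–R): 200.26/20 → 10 → K, 47.28/10 → 4 → E; chars KE.
Square (2°×1°, digits 0–9): 0.26/2 → 0, 7.28/1 → 7; chars 07.

KE07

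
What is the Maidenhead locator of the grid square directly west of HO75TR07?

HO75sr97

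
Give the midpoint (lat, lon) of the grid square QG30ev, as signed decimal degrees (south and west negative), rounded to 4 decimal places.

-29.1042, 146.3750

Field Q=16, G=6: +16·20° lon, +6·10° lat → SW at lon 140°, lat -30°.
Square 3, 0: +3·2° lon, +0·1° lat → SW at lon 146°, lat -30°.
Subsquare e=4, v=21: +4·0.0833333° lon, +21·0.0416667° lat → SW at lon 146.333°, lat -29.125°.
Cell spans 0.0833333° lon × 0.0416667° lat. Centre is SW corner plus half of each.
latitude -29.1042, longitude 146.3750.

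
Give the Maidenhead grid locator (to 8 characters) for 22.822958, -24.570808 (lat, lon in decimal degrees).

HL72rt17

Shift to the Maidenhead origin (180°W, 90°S): lon 155.42919, lat 112.82296.
Field: 155.42919/20 → 7 → H, 112.82296/10 → 11 → L; chars HL.
Square: 15.42919/2 → 7, 2.82296/1 → 2; chars 72.
Subsquare: 1.42919/0.0833333 → 17 → r, 0.82296/0.0416667 → 19 → t; chars rt.
Extended square: 0.01253/0.00833333 → 1, 0.03129/0.00416667 → 7; chars 17.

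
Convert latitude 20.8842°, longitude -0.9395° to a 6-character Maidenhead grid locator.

IL90mv

Add 180° to longitude and 90° to latitude: 179.0605, 110.8842.
Field: 179.0605/20 → 8 → I, 110.8842/10 → 11 → L; chars IL.
Square: 19.0605/2 → 9, 0.8842/1 → 0; chars 90.
Subsquare: 1.0605/0.0833333 → 12 → m, 0.8842/0.0416667 → 21 → v; chars mv.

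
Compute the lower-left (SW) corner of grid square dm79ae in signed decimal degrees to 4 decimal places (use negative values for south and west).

39.1667, -106.0000

Field D=3, M=12: +3·20° lon, +12·10° lat → SW at lon -120°, lat 30°.
Square 7, 9: +7·2° lon, +9·1° lat → SW at lon -106°, lat 39°.
Subsquare a=0, e=4: +0·0.0833333° lon, +4·0.0416667° lat → SW at lon -106°, lat 39.1667°.
latitude 39.1667, longitude -106.0000.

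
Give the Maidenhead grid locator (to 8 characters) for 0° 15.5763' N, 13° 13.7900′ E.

JJ60og72

Shift to the Maidenhead origin (180°W, 90°S): lon 193.22983, lat 90.25960.
Field (20°×10°, letters A–R): lon ⌊193.22983/20⌋ = 9 → J; lat ⌊90.25960/10⌋ = 9 → J.
Square (2°×1°, digits 0–9): lon ⌊13.22983/2⌋ = 6; lat ⌊0.25960/1⌋ = 0.
Subsquare (5′×2.5′, letters a–x): lon ⌊1.22983/0.0833333⌋ = 14 → o; lat ⌊0.25960/0.0416667⌋ = 6 → g.
Extended square (30″×15″, digits 0–9): lon ⌊0.06317/0.00833333⌋ = 7; lat ⌊0.00960/0.00416667⌋ = 2.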